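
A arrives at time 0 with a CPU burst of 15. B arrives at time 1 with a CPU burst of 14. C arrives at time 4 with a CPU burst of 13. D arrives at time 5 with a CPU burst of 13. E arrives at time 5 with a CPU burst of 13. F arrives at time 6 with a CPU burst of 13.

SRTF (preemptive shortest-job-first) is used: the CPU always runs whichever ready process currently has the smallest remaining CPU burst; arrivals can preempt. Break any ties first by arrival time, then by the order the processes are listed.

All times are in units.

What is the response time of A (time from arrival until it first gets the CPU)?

0

Gantt: | A 0-15 | C 15-28 | D 28-41 | E 41-54 | F 54-67 | B 67-81 |
Completion: A=15  B=81  C=28  D=41  E=54  F=67
Turnaround (C−A): A=15  B=80  C=24  D=36  E=49  F=61
Response(A) = first start − arrival = 0 − 0 = 0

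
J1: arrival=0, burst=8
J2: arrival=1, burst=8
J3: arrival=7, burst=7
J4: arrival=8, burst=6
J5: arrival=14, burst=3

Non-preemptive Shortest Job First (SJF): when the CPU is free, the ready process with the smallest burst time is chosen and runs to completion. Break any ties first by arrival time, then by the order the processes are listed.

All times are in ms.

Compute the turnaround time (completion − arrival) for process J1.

8

Schedule: | J1 0-8 | J4 8-14 | J5 14-17 | J3 17-24 | J2 24-32 |
Completion: J1=8  J2=32  J3=24  J4=14  J5=17
Turnaround (C−A): J1=8  J2=31  J3=17  J4=6  J5=3
Turnaround(J1) = completion − arrival = 8 − 0 = 8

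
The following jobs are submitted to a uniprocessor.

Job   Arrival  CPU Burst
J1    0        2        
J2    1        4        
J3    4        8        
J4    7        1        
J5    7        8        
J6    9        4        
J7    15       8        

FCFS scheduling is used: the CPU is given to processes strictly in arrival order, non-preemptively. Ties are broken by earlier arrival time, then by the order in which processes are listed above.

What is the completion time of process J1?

2

Gantt: | J1 0-2 | J2 2-6 | J3 6-14 | J4 14-15 | J5 15-23 | J6 23-27 | J7 27-35 |
Completion: J1=2  J2=6  J3=14  J4=15  J5=23  J6=27  J7=35
Turnaround (C−A): J1=2  J2=5  J3=10  J4=8  J5=16  J6=18  J7=20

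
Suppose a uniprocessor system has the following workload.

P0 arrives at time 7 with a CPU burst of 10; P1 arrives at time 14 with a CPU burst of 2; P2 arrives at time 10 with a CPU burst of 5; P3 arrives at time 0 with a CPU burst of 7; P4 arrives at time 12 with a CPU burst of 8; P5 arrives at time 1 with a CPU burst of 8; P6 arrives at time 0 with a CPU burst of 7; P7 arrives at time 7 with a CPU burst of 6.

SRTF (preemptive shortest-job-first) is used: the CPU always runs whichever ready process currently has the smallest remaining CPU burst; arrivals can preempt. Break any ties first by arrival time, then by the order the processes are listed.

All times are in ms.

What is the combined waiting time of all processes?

110

Schedule: | P3 0-7 | P7 7-13 | P2 13-14 | P1 14-16 | P2 16-20 | P6 20-27 | P5 27-35 | P4 35-43 | P0 43-53 |
Completion: P0=53  P1=16  P2=20  P3=7  P4=43  P5=35  P6=27  P7=13
Turnaround (C−A): P0=46  P1=2  P2=10  P3=7  P4=31  P5=34  P6=27  P7=6
Waiting = turnaround − burst: P0=36, P1=0, P2=5, P3=0, P4=23, P5=26, P6=20, P7=0
Total waiting = 36 + 0 + 5 + 0 + 23 + 26 + 20 + 0 = 110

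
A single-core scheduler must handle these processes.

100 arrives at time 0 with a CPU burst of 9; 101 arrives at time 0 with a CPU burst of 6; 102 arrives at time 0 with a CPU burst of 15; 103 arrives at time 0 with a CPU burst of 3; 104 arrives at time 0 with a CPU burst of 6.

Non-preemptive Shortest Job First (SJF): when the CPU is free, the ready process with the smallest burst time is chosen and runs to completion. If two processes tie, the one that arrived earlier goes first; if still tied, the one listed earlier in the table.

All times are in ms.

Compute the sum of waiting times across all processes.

51

Timeline: | 103 0-3 | 101 3-9 | 104 9-15 | 100 15-24 | 102 24-39 |
Completion: 100=24  101=9  102=39  103=3  104=15
Turnaround (C−A): 100=24  101=9  102=39  103=3  104=15
Waiting = turnaround − burst: 100=15, 101=3, 102=24, 103=0, 104=9
Total waiting = 15 + 3 + 24 + 0 + 9 = 51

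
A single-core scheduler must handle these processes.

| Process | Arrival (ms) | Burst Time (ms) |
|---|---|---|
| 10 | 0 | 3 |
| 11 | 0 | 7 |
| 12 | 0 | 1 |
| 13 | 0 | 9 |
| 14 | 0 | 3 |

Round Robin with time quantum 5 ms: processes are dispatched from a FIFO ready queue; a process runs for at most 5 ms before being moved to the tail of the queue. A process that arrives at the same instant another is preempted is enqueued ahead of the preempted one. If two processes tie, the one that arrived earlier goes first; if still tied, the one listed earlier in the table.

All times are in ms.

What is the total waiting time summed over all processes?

Timeline: | 10 0-3 | 11 3-8 | 12 8-9 | 13 9-14 | 14 14-17 | 11 17-19 | 13 19-23 |
Completion: 10=3  11=19  12=9  13=23  14=17
Turnaround (C−A): 10=3  11=19  12=9  13=23  14=17
Waiting = turnaround − burst: 10=0, 11=12, 12=8, 13=14, 14=14
Total waiting = 0 + 12 + 8 + 14 + 14 = 48

48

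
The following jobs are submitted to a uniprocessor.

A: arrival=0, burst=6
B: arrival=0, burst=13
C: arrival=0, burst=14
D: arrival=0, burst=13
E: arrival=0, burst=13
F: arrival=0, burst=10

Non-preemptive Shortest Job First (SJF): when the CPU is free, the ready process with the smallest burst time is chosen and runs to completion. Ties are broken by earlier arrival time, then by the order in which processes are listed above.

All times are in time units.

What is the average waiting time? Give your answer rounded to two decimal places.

24.67

Schedule: | A 0-6 | F 6-16 | B 16-29 | D 29-42 | E 42-55 | C 55-69 |
Completion: A=6  B=29  C=69  D=42  E=55  F=16
Waiting times: A=0, B=16, C=55, D=29, E=42, F=6
Average waiting = (0+16+55+29+42+6) / 6 = 148/6 = 24.67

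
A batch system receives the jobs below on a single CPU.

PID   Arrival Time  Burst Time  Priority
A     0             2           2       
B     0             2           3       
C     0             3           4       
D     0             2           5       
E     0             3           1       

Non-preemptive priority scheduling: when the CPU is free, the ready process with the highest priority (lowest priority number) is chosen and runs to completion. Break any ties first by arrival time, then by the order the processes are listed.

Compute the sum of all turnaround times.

Gantt: | E 0-3 | A 3-5 | B 5-7 | C 7-10 | D 10-12 |
Completion: A=5  B=7  C=10  D=12  E=3
Turnaround = completion − arrival: A=5, B=7, C=10, D=12, E=3
Total turnaround = 5 + 7 + 10 + 12 + 3 = 37

37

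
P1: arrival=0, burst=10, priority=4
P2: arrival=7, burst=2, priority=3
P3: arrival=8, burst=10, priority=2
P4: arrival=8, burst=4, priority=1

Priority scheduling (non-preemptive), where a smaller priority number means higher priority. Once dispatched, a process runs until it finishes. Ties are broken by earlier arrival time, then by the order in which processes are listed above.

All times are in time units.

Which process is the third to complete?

P3

Schedule: | P1 0-10 | P4 10-14 | P3 14-24 | P2 24-26 |
Completion: P1=10  P2=26  P3=24  P4=14
Finish order: P1 → P4 → P3 → P2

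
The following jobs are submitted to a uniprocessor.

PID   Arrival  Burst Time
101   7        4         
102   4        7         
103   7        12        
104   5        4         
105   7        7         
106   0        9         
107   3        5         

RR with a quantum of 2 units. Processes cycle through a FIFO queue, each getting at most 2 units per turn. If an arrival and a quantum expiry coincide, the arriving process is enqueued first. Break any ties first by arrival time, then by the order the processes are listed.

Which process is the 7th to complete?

Gantt: | 106 0-4 | 107 4-6 | 102 6-8 | 106 8-10 | 104 10-12 | 107 12-14 | 101 14-16 | 103 16-18 | 105 18-20 | 102 20-22 | 106 22-24 | 104 24-26 | 107 26-27 | 101 27-29 | 103 29-31 | 105 31-33 | 102 33-35 | 106 35-36 | 103 36-38 | 105 38-40 | 102 40-41 | 103 41-43 | 105 43-44 | 103 44-48 |
Completion: 101=29  102=41  103=48  104=26  105=44  106=36  107=27
Finish order: 104 → 107 → 101 → 106 → 102 → 105 → 103

103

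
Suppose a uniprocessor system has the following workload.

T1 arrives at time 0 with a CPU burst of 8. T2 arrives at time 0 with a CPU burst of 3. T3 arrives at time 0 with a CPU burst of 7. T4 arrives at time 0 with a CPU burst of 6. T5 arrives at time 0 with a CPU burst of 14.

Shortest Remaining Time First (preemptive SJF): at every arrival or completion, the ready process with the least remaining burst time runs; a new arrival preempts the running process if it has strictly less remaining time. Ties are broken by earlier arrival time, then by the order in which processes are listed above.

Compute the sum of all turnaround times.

90

Timeline: | T2 0-3 | T4 3-9 | T3 9-16 | T1 16-24 | T5 24-38 |
Completion: T1=24  T2=3  T3=16  T4=9  T5=38
Turnaround (C−A): T1=24  T2=3  T3=16  T4=9  T5=38
Turnaround = completion − arrival: T1=24, T2=3, T3=16, T4=9, T5=38
Total turnaround = 24 + 3 + 16 + 9 + 38 = 90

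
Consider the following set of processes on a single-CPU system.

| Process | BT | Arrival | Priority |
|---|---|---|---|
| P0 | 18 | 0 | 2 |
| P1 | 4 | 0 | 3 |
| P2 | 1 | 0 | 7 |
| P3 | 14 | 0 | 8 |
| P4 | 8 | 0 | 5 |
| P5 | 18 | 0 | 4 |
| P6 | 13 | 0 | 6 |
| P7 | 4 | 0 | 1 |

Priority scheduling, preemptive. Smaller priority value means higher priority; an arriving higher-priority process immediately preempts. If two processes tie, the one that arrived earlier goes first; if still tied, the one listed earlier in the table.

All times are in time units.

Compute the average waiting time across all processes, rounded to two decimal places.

Timeline: | P7 0-4 | P0 4-22 | P1 22-26 | P5 26-44 | P4 44-52 | P6 52-65 | P2 65-66 | P3 66-80 |
Completion: P0=22  P1=26  P2=66  P3=80  P4=52  P5=44  P6=65  P7=4
Turnaround (C−A): P0=22  P1=26  P2=66  P3=80  P4=52  P5=44  P6=65  P7=4
Waiting times: P0=4, P1=22, P2=65, P3=66, P4=44, P5=26, P6=52, P7=0
Average waiting = (4+22+65+66+44+26+52+0) / 8 = 279/8 = 34.88

34.88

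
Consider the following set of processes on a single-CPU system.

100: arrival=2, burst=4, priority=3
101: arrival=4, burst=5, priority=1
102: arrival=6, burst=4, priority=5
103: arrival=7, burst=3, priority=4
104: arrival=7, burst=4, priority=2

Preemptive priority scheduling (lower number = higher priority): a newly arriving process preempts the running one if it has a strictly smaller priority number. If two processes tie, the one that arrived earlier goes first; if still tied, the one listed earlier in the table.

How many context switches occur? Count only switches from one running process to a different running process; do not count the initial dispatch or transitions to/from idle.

5

Schedule: | idle 0-2 | 100 2-4 | 101 4-9 | 104 9-13 | 100 13-15 | 103 15-18 | 102 18-22 |
Completion: 100=15  101=9  102=22  103=18  104=13
Turnaround (C−A): 100=13  101=5  102=16  103=11  104=6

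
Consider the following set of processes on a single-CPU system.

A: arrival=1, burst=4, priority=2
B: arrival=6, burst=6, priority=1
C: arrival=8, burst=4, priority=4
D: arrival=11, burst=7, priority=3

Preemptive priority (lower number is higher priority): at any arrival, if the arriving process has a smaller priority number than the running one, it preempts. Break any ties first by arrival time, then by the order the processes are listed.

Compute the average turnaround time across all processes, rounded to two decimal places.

Gantt: | idle 0-1 | A 1-5 | idle 5-6 | B 6-12 | D 12-19 | C 19-23 |
Completion: A=5  B=12  C=23  D=19
Turnaround times: A=4, B=6, C=15, D=8
Average turnaround = (4+6+15+8) / 4 = 33/4 = 8.25

8.25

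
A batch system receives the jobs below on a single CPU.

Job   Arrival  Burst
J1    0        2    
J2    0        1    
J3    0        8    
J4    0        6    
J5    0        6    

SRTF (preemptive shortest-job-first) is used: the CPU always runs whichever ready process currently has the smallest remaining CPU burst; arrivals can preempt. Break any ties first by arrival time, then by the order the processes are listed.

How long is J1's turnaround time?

3

Timeline: | J2 0-1 | J1 1-3 | J4 3-9 | J5 9-15 | J3 15-23 |
Completion: J1=3  J2=1  J3=23  J4=9  J5=15
Turnaround (C−A): J1=3  J2=1  J3=23  J4=9  J5=15
Turnaround(J1) = completion − arrival = 3 − 0 = 3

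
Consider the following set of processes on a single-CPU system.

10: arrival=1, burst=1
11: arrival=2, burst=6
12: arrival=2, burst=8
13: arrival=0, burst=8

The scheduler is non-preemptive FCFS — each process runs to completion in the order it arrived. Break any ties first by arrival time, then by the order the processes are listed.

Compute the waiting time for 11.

Timeline: | 13 0-8 | 10 8-9 | 11 9-15 | 12 15-23 |
Completion: 10=9  11=15  12=23  13=8
Turnaround (C−A): 10=8  11=13  12=21  13=8
Waiting(11) = turnaround − burst = 13 − 6 = 7

7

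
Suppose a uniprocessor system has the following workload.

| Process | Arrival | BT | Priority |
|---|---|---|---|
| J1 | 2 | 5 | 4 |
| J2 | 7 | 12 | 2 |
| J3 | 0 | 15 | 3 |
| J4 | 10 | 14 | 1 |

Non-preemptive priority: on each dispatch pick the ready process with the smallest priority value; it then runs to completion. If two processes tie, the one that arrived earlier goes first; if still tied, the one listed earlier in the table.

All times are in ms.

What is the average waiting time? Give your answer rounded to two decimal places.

16.50

Timeline: | J3 0-15 | J4 15-29 | J2 29-41 | J1 41-46 |
Completion: J1=46  J2=41  J3=15  J4=29
Turnaround (C−A): J1=44  J2=34  J3=15  J4=19
Waiting times: J1=39, J2=22, J3=0, J4=5
Average waiting = (39+22+0+5) / 4 = 66/4 = 16.50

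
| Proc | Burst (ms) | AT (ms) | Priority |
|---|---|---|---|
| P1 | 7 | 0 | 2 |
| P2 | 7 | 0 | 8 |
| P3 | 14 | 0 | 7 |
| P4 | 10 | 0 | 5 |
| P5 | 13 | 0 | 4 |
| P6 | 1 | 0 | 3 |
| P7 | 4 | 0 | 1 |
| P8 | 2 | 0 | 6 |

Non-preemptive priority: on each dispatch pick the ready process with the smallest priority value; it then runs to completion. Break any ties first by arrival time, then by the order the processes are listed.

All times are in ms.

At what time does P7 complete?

Timeline: | P7 0-4 | P1 4-11 | P6 11-12 | P5 12-25 | P4 25-35 | P8 35-37 | P3 37-51 | P2 51-58 |
Completion: P1=11  P2=58  P3=51  P4=35  P5=25  P6=12  P7=4  P8=37
Turnaround (C−A): P1=11  P2=58  P3=51  P4=35  P5=25  P6=12  P7=4  P8=37

4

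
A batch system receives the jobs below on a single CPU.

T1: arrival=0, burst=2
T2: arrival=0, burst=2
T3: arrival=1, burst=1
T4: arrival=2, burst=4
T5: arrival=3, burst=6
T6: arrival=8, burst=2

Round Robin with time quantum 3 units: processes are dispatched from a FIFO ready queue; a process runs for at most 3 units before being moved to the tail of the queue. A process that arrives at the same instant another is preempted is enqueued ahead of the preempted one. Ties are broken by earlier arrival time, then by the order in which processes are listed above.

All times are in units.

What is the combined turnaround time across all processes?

Gantt: | T1 0-2 | T2 2-4 | T3 4-5 | T4 5-8 | T5 8-11 | T6 11-13 | T4 13-14 | T5 14-17 |
Completion: T1=2  T2=4  T3=5  T4=14  T5=17  T6=13
Turnaround (C−A): T1=2  T2=4  T3=4  T4=12  T5=14  T6=5
Turnaround = completion − arrival: T1=2, T2=4, T3=4, T4=12, T5=14, T6=5
Total turnaround = 2 + 4 + 4 + 12 + 14 + 5 = 41

41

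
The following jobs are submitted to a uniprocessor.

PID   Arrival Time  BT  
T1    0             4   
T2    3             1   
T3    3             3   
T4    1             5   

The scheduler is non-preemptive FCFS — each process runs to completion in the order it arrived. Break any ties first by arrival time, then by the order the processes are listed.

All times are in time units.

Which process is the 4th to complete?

T3

Schedule: | T1 0-4 | T4 4-9 | T2 9-10 | T3 10-13 |
Completion: T1=4  T2=10  T3=13  T4=9
Turnaround (C−A): T1=4  T2=7  T3=10  T4=8
Finish order: T1 → T4 → T2 → T3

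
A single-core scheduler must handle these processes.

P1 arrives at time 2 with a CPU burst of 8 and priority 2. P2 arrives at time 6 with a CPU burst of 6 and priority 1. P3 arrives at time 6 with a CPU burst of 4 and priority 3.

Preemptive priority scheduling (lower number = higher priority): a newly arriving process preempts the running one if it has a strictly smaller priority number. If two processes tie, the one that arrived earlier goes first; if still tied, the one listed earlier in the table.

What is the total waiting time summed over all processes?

Gantt: | idle 0-2 | P1 2-6 | P2 6-12 | P1 12-16 | P3 16-20 |
Completion: P1=16  P2=12  P3=20
Turnaround (C−A): P1=14  P2=6  P3=14
Waiting = turnaround − burst: P1=6, P2=0, P3=10
Total waiting = 6 + 0 + 10 = 16

16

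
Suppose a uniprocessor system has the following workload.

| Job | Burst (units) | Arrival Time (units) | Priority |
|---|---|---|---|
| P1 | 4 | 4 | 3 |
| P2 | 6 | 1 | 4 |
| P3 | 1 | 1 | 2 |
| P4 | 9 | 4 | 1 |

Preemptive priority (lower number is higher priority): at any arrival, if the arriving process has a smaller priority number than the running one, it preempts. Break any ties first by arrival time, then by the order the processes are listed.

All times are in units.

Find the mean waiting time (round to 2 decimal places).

Timeline: | idle 0-1 | P3 1-2 | P2 2-4 | P4 4-13 | P1 13-17 | P2 17-21 |
Completion: P1=17  P2=21  P3=2  P4=13
Turnaround (C−A): P1=13  P2=20  P3=1  P4=9
Waiting times: P1=9, P2=14, P3=0, P4=0
Average waiting = (9+14+0+0) / 4 = 23/4 = 5.75

5.75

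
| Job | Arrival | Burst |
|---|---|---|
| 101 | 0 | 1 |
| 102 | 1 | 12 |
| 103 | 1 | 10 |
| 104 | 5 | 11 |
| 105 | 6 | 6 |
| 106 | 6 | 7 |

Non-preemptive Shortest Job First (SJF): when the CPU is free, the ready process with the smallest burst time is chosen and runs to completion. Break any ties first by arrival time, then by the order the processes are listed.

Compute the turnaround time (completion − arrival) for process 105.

11

Gantt: | 101 0-1 | 103 1-11 | 105 11-17 | 106 17-24 | 104 24-35 | 102 35-47 |
Completion: 101=1  102=47  103=11  104=35  105=17  106=24
Turnaround (C−A): 101=1  102=46  103=10  104=30  105=11  106=18
Turnaround(105) = completion − arrival = 17 − 6 = 11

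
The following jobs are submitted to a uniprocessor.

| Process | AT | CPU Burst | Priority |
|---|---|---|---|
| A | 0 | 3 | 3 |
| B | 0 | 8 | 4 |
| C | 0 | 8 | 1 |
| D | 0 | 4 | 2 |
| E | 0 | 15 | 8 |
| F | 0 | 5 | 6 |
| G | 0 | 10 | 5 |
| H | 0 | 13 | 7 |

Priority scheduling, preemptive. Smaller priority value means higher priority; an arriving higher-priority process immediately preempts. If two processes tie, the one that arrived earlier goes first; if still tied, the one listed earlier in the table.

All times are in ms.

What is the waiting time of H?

38

Schedule: | C 0-8 | D 8-12 | A 12-15 | B 15-23 | G 23-33 | F 33-38 | H 38-51 | E 51-66 |
Completion: A=15  B=23  C=8  D=12  E=66  F=38  G=33  H=51
Waiting(H) = turnaround − burst = 51 − 13 = 38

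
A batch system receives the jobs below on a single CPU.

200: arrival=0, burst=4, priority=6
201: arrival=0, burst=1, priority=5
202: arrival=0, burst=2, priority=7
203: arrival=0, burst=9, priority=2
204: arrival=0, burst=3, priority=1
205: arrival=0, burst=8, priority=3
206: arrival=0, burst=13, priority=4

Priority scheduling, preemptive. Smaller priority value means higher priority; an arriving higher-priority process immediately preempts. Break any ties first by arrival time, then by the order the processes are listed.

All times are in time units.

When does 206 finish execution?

33

Gantt: | 204 0-3 | 203 3-12 | 205 12-20 | 206 20-33 | 201 33-34 | 200 34-38 | 202 38-40 |
Completion: 200=38  201=34  202=40  203=12  204=3  205=20  206=33
Turnaround (C−A): 200=38  201=34  202=40  203=12  204=3  205=20  206=33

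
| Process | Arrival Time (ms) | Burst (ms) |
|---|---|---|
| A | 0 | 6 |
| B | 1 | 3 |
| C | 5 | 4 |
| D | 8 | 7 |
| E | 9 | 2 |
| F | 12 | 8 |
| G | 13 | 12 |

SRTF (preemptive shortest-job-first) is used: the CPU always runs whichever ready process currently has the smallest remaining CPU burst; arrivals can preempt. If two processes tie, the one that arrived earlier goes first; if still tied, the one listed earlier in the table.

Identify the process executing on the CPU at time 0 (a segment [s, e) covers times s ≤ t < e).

A

Gantt: | A 0-1 | B 1-4 | A 4-9 | E 9-11 | C 11-15 | D 15-22 | F 22-30 | G 30-42 |
Completion: A=9  B=4  C=15  D=22  E=11  F=30  G=42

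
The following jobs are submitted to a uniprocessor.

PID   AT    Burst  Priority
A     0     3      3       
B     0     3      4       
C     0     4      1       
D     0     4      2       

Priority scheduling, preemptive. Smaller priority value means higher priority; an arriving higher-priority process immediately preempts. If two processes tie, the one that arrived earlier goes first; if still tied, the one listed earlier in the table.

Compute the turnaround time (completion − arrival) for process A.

11

Schedule: | C 0-4 | D 4-8 | A 8-11 | B 11-14 |
Completion: A=11  B=14  C=4  D=8
Turnaround(A) = completion − arrival = 11 − 0 = 11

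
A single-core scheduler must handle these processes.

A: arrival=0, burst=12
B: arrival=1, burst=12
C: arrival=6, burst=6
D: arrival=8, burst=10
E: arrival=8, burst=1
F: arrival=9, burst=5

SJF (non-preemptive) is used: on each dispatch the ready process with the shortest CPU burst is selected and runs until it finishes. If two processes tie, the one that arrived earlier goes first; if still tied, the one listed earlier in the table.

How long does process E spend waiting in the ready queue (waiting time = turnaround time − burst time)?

4

Timeline: | A 0-12 | E 12-13 | F 13-18 | C 18-24 | D 24-34 | B 34-46 |
Completion: A=12  B=46  C=24  D=34  E=13  F=18
Turnaround (C−A): A=12  B=45  C=18  D=26  E=5  F=9
Waiting(E) = turnaround − burst = 5 − 1 = 4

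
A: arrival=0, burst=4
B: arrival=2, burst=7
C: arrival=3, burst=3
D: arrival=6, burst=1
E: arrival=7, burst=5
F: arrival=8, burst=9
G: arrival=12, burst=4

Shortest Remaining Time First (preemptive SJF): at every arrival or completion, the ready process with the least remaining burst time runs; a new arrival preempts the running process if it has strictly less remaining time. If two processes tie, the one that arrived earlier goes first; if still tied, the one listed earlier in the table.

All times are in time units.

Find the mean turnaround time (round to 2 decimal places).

9.71

Timeline: | A 0-4 | C 4-7 | D 7-8 | E 8-13 | G 13-17 | B 17-24 | F 24-33 |
Completion: A=4  B=24  C=7  D=8  E=13  F=33  G=17
Turnaround (C−A): A=4  B=22  C=4  D=2  E=6  F=25  G=5
Turnaround times: A=4, B=22, C=4, D=2, E=6, F=25, G=5
Average turnaround = (4+22+4+2+6+25+5) / 7 = 68/7 = 9.71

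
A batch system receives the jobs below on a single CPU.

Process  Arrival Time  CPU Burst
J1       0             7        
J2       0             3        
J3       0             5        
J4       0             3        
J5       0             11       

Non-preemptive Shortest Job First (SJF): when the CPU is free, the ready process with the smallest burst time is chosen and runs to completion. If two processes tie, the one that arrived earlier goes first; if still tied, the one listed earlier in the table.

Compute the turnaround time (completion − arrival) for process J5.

29

Schedule: | J2 0-3 | J4 3-6 | J3 6-11 | J1 11-18 | J5 18-29 |
Completion: J1=18  J2=3  J3=11  J4=6  J5=29
Turnaround(J5) = completion − arrival = 29 − 0 = 29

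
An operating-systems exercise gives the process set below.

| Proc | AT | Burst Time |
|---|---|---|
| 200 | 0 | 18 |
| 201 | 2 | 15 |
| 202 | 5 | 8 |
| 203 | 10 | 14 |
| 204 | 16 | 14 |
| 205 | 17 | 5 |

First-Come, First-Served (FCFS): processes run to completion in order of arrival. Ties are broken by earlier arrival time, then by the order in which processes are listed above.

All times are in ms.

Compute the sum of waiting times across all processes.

166

Timeline: | 200 0-18 | 201 18-33 | 202 33-41 | 203 41-55 | 204 55-69 | 205 69-74 |
Completion: 200=18  201=33  202=41  203=55  204=69  205=74
Waiting = turnaround − burst: 200=0, 201=16, 202=28, 203=31, 204=39, 205=52
Total waiting = 0 + 16 + 28 + 31 + 39 + 52 = 166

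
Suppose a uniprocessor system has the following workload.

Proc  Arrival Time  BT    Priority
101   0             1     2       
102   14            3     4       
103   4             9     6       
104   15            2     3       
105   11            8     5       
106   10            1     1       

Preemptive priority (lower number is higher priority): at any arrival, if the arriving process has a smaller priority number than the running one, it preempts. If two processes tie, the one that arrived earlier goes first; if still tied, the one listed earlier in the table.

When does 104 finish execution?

17

Schedule: | 101 0-1 | idle 1-4 | 103 4-10 | 106 10-11 | 105 11-14 | 102 14-15 | 104 15-17 | 102 17-19 | 105 19-24 | 103 24-27 |
Completion: 101=1  102=19  103=27  104=17  105=24  106=11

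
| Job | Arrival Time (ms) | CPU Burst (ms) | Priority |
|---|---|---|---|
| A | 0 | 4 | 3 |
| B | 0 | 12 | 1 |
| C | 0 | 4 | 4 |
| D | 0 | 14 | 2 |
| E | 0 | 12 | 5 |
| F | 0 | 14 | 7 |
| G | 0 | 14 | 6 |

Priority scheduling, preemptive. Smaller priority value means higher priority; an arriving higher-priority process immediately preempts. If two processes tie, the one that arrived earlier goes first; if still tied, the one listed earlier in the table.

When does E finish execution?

46

Timeline: | B 0-12 | D 12-26 | A 26-30 | C 30-34 | E 34-46 | G 46-60 | F 60-74 |
Completion: A=30  B=12  C=34  D=26  E=46  F=74  G=60
Turnaround (C−A): A=30  B=12  C=34  D=26  E=46  F=74  G=60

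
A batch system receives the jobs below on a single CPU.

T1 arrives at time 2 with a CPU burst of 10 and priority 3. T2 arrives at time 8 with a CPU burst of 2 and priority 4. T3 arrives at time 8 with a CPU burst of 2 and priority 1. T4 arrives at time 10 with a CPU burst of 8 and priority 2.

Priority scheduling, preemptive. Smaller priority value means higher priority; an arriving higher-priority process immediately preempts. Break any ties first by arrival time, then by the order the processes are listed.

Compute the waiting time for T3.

0

Timeline: | idle 0-2 | T1 2-8 | T3 8-10 | T4 10-18 | T1 18-22 | T2 22-24 |
Completion: T1=22  T2=24  T3=10  T4=18
Turnaround (C−A): T1=20  T2=16  T3=2  T4=8
Waiting(T3) = turnaround − burst = 2 − 2 = 0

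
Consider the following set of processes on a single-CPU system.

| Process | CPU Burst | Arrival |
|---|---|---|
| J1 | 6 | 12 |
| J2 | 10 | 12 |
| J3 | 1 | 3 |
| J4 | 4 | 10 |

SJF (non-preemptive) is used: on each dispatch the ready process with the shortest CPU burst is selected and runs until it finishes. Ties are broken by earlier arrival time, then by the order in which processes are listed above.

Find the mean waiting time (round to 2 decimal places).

2.50

Gantt: | idle 0-3 | J3 3-4 | idle 4-10 | J4 10-14 | J1 14-20 | J2 20-30 |
Completion: J1=20  J2=30  J3=4  J4=14
Turnaround (C−A): J1=8  J2=18  J3=1  J4=4
Waiting times: J1=2, J2=8, J3=0, J4=0
Average waiting = (2+8+0+0) / 4 = 10/4 = 2.50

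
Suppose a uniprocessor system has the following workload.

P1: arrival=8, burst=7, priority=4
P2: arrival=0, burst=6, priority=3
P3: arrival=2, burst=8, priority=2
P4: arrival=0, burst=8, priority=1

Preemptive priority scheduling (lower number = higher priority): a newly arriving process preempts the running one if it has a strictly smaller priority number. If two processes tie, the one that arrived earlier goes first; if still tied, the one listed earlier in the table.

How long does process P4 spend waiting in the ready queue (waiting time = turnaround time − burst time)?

Gantt: | P4 0-8 | P3 8-16 | P2 16-22 | P1 22-29 |
Completion: P1=29  P2=22  P3=16  P4=8
Turnaround (C−A): P1=21  P2=22  P3=14  P4=8
Waiting(P4) = turnaround − burst = 8 − 8 = 0

0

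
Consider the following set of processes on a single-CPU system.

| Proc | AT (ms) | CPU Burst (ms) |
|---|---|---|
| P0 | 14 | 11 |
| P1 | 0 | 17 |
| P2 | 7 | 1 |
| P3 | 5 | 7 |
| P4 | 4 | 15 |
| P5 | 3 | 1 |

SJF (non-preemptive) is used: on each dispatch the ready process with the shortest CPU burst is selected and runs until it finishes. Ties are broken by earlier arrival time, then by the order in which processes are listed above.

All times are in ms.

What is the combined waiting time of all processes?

84

Gantt: | P1 0-17 | P5 17-18 | P2 18-19 | P3 19-26 | P0 26-37 | P4 37-52 |
Completion: P0=37  P1=17  P2=19  P3=26  P4=52  P5=18
Turnaround (C−A): P0=23  P1=17  P2=12  P3=21  P4=48  P5=15
Waiting = turnaround − burst: P0=12, P1=0, P2=11, P3=14, P4=33, P5=14
Total waiting = 12 + 0 + 11 + 14 + 33 + 14 = 84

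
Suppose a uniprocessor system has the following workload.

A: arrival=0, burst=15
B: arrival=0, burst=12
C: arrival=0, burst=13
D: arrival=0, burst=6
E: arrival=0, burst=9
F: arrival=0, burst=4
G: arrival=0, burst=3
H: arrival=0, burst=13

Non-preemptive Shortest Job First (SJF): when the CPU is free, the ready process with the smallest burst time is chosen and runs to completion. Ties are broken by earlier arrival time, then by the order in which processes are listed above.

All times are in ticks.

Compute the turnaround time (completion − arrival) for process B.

34

Timeline: | G 0-3 | F 3-7 | D 7-13 | E 13-22 | B 22-34 | C 34-47 | H 47-60 | A 60-75 |
Completion: A=75  B=34  C=47  D=13  E=22  F=7  G=3  H=60
Turnaround (C−A): A=75  B=34  C=47  D=13  E=22  F=7  G=3  H=60
Turnaround(B) = completion − arrival = 34 − 0 = 34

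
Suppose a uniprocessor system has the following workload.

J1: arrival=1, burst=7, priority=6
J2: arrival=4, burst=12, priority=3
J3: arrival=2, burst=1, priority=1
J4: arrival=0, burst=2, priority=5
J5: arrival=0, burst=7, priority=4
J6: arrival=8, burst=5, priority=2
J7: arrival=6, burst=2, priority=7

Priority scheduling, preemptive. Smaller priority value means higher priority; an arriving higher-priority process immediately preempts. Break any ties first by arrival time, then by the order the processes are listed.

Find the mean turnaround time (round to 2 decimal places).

Timeline: | J5 0-2 | J3 2-3 | J5 3-4 | J2 4-8 | J6 8-13 | J2 13-21 | J5 21-25 | J4 25-27 | J1 27-34 | J7 34-36 |
Completion: J1=34  J2=21  J3=3  J4=27  J5=25  J6=13  J7=36
Turnaround (C−A): J1=33  J2=17  J3=1  J4=27  J5=25  J6=5  J7=30
Turnaround times: J1=33, J2=17, J3=1, J4=27, J5=25, J6=5, J7=30
Average turnaround = (33+17+1+27+25+5+30) / 7 = 138/7 = 19.71

19.71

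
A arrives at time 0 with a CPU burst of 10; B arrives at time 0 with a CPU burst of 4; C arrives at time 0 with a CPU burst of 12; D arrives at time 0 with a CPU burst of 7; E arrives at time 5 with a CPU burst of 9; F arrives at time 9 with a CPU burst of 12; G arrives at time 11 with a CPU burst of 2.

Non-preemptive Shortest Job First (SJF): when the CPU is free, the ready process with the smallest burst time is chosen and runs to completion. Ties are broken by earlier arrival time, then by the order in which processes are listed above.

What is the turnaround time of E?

Gantt: | B 0-4 | D 4-11 | G 11-13 | E 13-22 | A 22-32 | C 32-44 | F 44-56 |
Completion: A=32  B=4  C=44  D=11  E=22  F=56  G=13
Turnaround (C−A): A=32  B=4  C=44  D=11  E=17  F=47  G=2
Turnaround(E) = completion − arrival = 22 − 5 = 17

17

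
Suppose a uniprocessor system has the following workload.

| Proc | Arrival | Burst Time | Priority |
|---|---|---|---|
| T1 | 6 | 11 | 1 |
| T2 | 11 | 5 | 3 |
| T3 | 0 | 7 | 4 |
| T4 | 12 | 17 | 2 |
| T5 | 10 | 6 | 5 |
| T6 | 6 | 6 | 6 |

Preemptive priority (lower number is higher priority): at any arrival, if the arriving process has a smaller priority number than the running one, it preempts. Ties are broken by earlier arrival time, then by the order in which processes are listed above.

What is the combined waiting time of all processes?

131

Timeline: | T3 0-6 | T1 6-17 | T4 17-34 | T2 34-39 | T3 39-40 | T5 40-46 | T6 46-52 |
Completion: T1=17  T2=39  T3=40  T4=34  T5=46  T6=52
Turnaround (C−A): T1=11  T2=28  T3=40  T4=22  T5=36  T6=46
Waiting = turnaround − burst: T1=0, T2=23, T3=33, T4=5, T5=30, T6=40
Total waiting = 0 + 23 + 33 + 5 + 30 + 40 = 131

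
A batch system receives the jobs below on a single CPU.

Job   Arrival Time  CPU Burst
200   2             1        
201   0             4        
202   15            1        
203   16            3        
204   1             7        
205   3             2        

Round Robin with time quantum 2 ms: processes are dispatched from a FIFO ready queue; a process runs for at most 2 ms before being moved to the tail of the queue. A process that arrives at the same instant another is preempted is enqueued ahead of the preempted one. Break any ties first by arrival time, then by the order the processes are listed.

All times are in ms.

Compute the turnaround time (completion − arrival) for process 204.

Schedule: | 201 0-2 | 204 2-4 | 200 4-5 | 201 5-7 | 205 7-9 | 204 9-14 | idle 14-15 | 202 15-16 | 203 16-19 |
Completion: 200=5  201=7  202=16  203=19  204=14  205=9
Turnaround (C−A): 200=3  201=7  202=1  203=3  204=13  205=6
Turnaround(204) = completion − arrival = 14 − 1 = 13

13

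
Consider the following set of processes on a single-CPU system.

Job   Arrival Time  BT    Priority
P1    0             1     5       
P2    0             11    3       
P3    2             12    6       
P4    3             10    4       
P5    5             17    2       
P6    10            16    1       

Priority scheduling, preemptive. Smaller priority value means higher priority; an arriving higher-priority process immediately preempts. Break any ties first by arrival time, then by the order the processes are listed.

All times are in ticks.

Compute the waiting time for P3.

53

Gantt: | P2 0-5 | P5 5-10 | P6 10-26 | P5 26-38 | P2 38-44 | P4 44-54 | P1 54-55 | P3 55-67 |
Completion: P1=55  P2=44  P3=67  P4=54  P5=38  P6=26
Turnaround (C−A): P1=55  P2=44  P3=65  P4=51  P5=33  P6=16
Waiting(P3) = turnaround − burst = 65 − 12 = 53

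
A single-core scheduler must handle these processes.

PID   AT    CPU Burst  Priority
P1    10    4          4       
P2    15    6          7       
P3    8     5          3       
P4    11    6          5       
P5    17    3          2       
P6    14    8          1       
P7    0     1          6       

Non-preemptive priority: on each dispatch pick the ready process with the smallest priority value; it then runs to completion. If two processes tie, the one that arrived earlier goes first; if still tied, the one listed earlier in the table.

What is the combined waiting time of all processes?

50

Timeline: | P7 0-1 | idle 1-8 | P3 8-13 | P1 13-17 | P6 17-25 | P5 25-28 | P4 28-34 | P2 34-40 |
Completion: P1=17  P2=40  P3=13  P4=34  P5=28  P6=25  P7=1
Waiting = turnaround − burst: P1=3, P2=19, P3=0, P4=17, P5=8, P6=3, P7=0
Total waiting = 3 + 19 + 0 + 17 + 8 + 3 + 0 = 50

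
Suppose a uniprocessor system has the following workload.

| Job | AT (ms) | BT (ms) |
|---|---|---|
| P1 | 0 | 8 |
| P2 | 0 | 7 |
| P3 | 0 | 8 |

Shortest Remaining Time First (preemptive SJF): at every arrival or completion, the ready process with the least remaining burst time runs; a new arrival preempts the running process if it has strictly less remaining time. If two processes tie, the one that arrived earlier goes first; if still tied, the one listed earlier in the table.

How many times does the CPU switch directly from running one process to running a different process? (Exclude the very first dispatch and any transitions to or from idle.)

2

Schedule: | P2 0-7 | P1 7-15 | P3 15-23 |
Completion: P1=15  P2=7  P3=23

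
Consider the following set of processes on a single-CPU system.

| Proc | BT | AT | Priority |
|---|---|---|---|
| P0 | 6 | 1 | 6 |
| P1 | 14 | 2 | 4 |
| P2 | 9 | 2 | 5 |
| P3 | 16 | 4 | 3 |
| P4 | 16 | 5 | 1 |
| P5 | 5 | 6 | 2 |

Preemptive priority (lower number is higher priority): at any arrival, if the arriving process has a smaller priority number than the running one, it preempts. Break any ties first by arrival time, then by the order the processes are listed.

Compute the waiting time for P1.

Timeline: | idle 0-1 | P0 1-2 | P1 2-4 | P3 4-5 | P4 5-21 | P5 21-26 | P3 26-41 | P1 41-53 | P2 53-62 | P0 62-67 |
Completion: P0=67  P1=53  P2=62  P3=41  P4=21  P5=26
Waiting(P1) = turnaround − burst = 51 − 14 = 37

37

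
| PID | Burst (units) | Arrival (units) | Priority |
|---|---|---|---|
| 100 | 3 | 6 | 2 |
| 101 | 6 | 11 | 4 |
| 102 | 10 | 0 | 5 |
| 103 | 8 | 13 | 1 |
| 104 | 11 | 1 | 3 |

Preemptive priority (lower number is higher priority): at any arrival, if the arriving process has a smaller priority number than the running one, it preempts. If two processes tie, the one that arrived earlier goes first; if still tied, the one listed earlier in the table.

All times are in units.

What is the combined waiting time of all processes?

51

Schedule: | 102 0-1 | 104 1-6 | 100 6-9 | 104 9-13 | 103 13-21 | 104 21-23 | 101 23-29 | 102 29-38 |
Completion: 100=9  101=29  102=38  103=21  104=23
Turnaround (C−A): 100=3  101=18  102=38  103=8  104=22
Waiting = turnaround − burst: 100=0, 101=12, 102=28, 103=0, 104=11
Total waiting = 0 + 12 + 28 + 0 + 11 = 51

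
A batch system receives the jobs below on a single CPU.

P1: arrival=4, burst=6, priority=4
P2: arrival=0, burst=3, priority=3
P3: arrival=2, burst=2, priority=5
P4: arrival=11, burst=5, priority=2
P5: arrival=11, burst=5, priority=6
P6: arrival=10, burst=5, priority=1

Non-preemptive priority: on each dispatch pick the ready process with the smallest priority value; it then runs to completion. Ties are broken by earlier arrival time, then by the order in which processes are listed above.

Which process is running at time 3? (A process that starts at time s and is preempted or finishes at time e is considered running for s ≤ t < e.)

P3

Timeline: | P2 0-3 | P3 3-5 | P1 5-11 | P6 11-16 | P4 16-21 | P5 21-26 |
Completion: P1=11  P2=3  P3=5  P4=21  P5=26  P6=16
Turnaround (C−A): P1=7  P2=3  P3=3  P4=10  P5=15  P6=6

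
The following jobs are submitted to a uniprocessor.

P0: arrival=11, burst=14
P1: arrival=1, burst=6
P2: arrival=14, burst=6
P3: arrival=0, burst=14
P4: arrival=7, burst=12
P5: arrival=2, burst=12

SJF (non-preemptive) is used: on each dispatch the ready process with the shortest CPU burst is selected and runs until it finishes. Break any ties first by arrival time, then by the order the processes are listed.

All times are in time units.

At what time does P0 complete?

Gantt: | P3 0-14 | P1 14-20 | P2 20-26 | P5 26-38 | P4 38-50 | P0 50-64 |
Completion: P0=64  P1=20  P2=26  P3=14  P4=50  P5=38
Turnaround (C−A): P0=53  P1=19  P2=12  P3=14  P4=43  P5=36

64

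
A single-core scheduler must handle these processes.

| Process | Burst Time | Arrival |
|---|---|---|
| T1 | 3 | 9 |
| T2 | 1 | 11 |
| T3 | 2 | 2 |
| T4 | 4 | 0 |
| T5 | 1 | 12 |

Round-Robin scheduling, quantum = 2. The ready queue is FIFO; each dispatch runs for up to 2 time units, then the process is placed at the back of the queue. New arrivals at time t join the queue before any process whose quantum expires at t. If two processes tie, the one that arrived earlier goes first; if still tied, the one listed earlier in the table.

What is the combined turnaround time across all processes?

Gantt: | T4 0-2 | T3 2-4 | T4 4-6 | idle 6-9 | T1 9-11 | T2 11-12 | T1 12-13 | T5 13-14 |
Completion: T1=13  T2=12  T3=4  T4=6  T5=14
Turnaround = completion − arrival: T1=4, T2=1, T3=2, T4=6, T5=2
Total turnaround = 4 + 1 + 2 + 6 + 2 = 15

15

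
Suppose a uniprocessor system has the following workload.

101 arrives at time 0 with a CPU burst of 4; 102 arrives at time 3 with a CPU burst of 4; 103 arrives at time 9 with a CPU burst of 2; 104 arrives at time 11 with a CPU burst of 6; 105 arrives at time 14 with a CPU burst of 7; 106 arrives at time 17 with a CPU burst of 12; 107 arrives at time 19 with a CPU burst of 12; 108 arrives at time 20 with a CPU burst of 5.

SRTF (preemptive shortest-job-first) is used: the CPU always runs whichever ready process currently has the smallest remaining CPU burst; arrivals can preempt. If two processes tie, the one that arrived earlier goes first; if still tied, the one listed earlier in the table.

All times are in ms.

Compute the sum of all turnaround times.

94

Schedule: | 101 0-4 | 102 4-8 | idle 8-9 | 103 9-11 | 104 11-17 | 105 17-24 | 108 24-29 | 106 29-41 | 107 41-53 |
Completion: 101=4  102=8  103=11  104=17  105=24  106=41  107=53  108=29
Turnaround = completion − arrival: 101=4, 102=5, 103=2, 104=6, 105=10, 106=24, 107=34, 108=9
Total turnaround = 4 + 5 + 2 + 6 + 10 + 24 + 34 + 9 = 94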